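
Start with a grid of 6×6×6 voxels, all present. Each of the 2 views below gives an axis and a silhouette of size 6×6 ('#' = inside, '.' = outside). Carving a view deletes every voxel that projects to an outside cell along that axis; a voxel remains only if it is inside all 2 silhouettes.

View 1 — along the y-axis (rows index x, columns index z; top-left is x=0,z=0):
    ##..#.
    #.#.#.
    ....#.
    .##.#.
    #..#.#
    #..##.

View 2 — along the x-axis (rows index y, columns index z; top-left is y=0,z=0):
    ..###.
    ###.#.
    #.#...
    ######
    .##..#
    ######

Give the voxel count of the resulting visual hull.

before carving: 216 voxels (6×6×6)
carve view 1 (along y, XZ-mask fill 16/36): 96 voxels remain
carve view 2 (along x, YZ-mask fill 24/36): 65 voxels remain

|visual hull| = 65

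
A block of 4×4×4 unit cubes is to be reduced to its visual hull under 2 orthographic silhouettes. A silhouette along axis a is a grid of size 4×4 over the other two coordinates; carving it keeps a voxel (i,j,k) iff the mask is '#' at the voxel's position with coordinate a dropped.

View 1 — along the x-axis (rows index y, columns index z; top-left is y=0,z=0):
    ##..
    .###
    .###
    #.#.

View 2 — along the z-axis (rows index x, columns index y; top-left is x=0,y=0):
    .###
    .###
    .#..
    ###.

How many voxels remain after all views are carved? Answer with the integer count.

initial block: 4^3 = 64
step 1: project along x, AND mask (10/16) → |grid| = 40
step 2: project along z, AND mask (10/16) → |grid| = 27

voxel count = 27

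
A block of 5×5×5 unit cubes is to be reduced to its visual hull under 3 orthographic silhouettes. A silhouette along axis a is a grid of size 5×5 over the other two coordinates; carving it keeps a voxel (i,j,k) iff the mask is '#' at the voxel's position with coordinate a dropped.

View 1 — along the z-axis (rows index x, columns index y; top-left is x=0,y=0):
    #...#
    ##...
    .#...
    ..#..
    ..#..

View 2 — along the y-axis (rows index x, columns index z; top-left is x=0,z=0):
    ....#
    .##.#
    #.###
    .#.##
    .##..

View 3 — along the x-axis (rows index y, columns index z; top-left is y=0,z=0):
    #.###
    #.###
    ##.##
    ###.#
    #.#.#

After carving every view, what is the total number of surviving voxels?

start: 5×5×5 = 125 voxels
after view 1 [z-axis, 7 of 25 cells solid] → remaining = 35
after view 2 [y-axis, 13 of 25 cells solid] → remaining = 17
after view 3 [x-axis, 19 of 25 cells solid] → remaining = 14

|visual hull| = 14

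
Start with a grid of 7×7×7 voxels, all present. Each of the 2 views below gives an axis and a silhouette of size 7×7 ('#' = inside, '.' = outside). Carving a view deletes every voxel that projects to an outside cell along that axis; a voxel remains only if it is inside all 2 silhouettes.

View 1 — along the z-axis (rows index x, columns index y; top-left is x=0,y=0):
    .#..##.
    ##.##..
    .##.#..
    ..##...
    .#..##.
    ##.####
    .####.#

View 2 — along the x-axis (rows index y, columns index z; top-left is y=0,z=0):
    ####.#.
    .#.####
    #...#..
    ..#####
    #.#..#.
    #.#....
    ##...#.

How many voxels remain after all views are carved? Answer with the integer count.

remaining voxels: 96

before carving: 343 voxels (7×7×7)
step 1: project along z, AND mask (26/49) → |grid| = 182
step 2: project along x, AND mask (25/49) → |grid| = 96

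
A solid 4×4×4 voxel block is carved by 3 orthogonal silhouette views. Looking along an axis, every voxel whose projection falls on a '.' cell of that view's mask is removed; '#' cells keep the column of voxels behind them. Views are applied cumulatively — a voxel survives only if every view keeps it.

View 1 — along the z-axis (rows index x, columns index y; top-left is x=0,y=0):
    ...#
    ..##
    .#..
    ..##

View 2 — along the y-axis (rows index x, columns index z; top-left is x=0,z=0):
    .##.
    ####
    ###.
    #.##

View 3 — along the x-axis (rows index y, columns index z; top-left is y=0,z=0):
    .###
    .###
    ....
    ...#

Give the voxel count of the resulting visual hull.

before carving: 64 voxels (4×4×4)
  1. axis=2 (XY plane), |mask|=6  ⇒  voxels=24
  2. axis=1 (XZ plane), |mask|=12  ⇒  voxels=19
  3. axis=0 (YZ plane), |mask|=7  ⇒  voxels=4

4 voxels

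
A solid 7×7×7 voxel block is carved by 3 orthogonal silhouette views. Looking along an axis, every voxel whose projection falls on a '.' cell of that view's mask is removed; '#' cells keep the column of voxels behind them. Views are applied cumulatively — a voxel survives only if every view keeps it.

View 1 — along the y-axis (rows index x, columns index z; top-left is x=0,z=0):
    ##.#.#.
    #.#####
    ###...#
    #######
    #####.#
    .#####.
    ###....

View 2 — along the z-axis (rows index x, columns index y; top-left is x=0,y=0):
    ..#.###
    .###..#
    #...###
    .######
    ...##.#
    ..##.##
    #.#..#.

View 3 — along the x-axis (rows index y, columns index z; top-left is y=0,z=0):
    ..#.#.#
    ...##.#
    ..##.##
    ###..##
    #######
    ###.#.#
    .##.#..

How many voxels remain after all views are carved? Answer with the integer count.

voxel count = 91

before carving: 343 voxels (7×7×7)
step 1: project along y, AND mask (35/49) → |grid| = 245
step 2: project along z, AND mask (28/49) → |grid| = 145
step 3: project along x, AND mask (30/49) → |grid| = 91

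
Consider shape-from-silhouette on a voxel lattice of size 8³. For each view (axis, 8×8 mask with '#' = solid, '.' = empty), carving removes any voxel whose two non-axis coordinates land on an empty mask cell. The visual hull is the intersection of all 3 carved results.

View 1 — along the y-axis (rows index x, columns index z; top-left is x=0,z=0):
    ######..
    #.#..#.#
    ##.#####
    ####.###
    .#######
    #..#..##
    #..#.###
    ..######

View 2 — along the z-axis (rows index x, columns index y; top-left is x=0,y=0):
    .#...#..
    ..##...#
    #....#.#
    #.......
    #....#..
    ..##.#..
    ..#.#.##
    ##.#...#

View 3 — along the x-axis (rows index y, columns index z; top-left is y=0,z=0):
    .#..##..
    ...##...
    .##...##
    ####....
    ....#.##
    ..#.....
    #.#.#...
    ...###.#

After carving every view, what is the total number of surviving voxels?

remaining voxels: 44

initial block: 8^3 = 512
carve view 1 (along y, XZ-mask fill 46/64): 368 voxels remain
carve view 2 (along z, XY-mask fill 22/64): 122 voxels remain
carve view 3 (along x, YZ-mask fill 24/64): 44 voxels remain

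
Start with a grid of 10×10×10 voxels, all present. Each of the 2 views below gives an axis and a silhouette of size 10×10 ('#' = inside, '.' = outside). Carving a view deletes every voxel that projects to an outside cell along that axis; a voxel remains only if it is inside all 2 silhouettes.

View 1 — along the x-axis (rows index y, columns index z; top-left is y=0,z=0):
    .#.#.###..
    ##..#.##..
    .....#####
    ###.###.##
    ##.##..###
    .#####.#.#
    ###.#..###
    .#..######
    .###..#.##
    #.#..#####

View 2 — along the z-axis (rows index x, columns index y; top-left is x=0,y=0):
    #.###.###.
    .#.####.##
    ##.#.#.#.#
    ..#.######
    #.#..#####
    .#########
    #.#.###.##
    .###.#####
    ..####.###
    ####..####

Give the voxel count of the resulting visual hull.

remaining voxels: 473

before carving: 1000 voxels (10×10×10)
  1. axis=0 (YZ plane), |mask|=64  ⇒  voxels=640
  2. axis=2 (XY plane), |mask|=73  ⇒  voxels=473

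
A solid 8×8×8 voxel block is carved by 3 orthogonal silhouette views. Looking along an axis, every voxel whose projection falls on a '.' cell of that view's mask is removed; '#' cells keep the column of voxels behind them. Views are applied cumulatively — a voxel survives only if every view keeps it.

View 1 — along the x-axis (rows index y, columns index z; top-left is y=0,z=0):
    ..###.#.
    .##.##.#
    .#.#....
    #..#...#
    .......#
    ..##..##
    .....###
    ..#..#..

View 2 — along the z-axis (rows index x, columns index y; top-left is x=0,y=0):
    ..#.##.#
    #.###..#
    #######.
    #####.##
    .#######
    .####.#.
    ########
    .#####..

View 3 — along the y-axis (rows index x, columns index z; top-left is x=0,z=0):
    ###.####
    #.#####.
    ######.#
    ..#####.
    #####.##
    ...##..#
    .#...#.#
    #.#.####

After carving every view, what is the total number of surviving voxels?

remaining voxels: 92

before carving: 512 voxels (8×8×8)
[1] x-view keeps 24 columns → grid now 192
[2] z-view keeps 48 columns → grid now 136
[3] y-view keeps 44 columns → grid now 92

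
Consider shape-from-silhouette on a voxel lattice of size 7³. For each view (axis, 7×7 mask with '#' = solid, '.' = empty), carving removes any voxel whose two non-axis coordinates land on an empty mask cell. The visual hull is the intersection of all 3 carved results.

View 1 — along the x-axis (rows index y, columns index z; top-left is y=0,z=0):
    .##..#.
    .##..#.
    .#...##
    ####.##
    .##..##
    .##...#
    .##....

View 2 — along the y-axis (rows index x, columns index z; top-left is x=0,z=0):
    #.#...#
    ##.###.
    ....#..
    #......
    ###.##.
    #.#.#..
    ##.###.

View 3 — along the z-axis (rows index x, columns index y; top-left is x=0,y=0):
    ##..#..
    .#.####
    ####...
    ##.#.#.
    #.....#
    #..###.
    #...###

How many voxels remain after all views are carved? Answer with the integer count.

before carving: 343 voxels (7×7×7)
step 1: project along x, AND mask (24/49) → |grid| = 168
step 2: project along y, AND mask (23/49) → |grid| = 66
step 3: project along z, AND mask (26/49) → |grid| = 31

remaining voxels: 31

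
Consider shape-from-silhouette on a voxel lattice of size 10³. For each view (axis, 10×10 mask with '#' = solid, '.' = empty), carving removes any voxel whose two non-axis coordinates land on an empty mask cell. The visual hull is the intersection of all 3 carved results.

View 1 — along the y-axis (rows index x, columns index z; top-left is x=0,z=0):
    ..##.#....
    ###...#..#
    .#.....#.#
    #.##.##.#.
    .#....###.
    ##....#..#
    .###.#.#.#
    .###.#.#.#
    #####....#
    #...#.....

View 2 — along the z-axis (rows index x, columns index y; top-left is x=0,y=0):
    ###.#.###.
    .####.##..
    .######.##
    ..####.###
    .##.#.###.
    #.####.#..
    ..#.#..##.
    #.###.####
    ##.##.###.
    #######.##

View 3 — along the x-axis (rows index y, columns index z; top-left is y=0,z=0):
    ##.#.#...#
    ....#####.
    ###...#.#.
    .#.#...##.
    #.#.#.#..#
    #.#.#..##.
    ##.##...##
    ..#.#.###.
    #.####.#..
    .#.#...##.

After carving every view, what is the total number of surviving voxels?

before carving: 1000 voxels (10×10×10)
carve view 1 (along y, XZ-mask fill 45/100): 450 voxels remain
carve view 2 (along z, XY-mask fill 68/100): 297 voxels remain
carve view 3 (along x, YZ-mask fill 50/100): 148 voxels remain

|visual hull| = 148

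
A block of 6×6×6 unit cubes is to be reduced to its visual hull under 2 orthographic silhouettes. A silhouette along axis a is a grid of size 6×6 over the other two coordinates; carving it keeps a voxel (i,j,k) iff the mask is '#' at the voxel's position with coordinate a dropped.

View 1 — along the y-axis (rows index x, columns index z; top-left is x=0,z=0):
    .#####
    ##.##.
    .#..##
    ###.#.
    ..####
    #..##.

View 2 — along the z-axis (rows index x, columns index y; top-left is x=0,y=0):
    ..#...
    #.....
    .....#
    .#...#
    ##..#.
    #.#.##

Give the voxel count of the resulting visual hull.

44 voxels

before carving: 216 voxels (6×6×6)
V1 y: intersect with XZ mask (23 set) -- 138 left
V2 z: intersect with XY mask (12 set) -- 44 left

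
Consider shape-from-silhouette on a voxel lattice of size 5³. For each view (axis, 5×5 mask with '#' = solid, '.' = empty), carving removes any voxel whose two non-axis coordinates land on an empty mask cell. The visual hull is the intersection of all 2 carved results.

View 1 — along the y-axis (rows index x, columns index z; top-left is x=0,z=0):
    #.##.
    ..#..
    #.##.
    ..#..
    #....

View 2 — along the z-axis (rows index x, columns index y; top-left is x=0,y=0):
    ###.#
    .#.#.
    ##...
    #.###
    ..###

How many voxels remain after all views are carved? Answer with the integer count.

initial block: 5^3 = 125
[1] y-view keeps 9 columns → grid now 45
[2] z-view keeps 15 columns → grid now 27

voxel count = 27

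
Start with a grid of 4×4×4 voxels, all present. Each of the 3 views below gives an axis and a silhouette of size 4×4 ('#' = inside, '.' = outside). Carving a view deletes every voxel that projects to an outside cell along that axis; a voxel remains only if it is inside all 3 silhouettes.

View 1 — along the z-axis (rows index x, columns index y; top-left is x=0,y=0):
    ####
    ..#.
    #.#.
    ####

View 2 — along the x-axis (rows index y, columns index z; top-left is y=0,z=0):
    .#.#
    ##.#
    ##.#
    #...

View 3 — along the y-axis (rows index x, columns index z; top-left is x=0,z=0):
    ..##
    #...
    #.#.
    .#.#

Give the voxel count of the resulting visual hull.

remaining voxels: 11

start: 4×4×4 = 64 voxels
carve view 1 (along z, XY-mask fill 11/16): 44 voxels remain
carve view 2 (along x, YZ-mask fill 9/16): 26 voxels remain
carve view 3 (along y, XZ-mask fill 7/16): 11 voxels remain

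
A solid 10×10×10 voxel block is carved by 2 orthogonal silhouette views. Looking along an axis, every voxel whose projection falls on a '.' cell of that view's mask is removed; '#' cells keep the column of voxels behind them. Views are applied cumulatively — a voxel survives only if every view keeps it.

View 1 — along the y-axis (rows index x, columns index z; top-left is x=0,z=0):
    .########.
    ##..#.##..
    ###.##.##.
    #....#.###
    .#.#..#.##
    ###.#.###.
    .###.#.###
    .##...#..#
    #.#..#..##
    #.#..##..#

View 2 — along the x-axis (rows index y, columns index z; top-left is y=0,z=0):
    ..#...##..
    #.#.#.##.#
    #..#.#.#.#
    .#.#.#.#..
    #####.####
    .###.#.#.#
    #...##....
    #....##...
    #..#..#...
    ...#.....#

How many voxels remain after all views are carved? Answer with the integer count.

248 voxels

before carving: 1000 voxels (10×10×10)
step 1: project along y, AND mask (58/100) → |grid| = 580
step 2: project along x, AND mask (44/100) → |grid| = 248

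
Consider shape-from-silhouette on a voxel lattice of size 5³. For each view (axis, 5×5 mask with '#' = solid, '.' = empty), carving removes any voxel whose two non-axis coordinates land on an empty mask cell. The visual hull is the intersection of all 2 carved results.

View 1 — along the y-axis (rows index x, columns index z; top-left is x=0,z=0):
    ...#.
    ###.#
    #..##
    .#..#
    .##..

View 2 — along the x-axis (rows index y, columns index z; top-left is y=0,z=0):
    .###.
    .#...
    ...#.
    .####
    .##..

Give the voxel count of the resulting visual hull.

start: 5×5×5 = 125 voxels
[1] y-view keeps 12 columns → grid now 60
[2] x-view keeps 11 columns → grid now 27

|visual hull| = 27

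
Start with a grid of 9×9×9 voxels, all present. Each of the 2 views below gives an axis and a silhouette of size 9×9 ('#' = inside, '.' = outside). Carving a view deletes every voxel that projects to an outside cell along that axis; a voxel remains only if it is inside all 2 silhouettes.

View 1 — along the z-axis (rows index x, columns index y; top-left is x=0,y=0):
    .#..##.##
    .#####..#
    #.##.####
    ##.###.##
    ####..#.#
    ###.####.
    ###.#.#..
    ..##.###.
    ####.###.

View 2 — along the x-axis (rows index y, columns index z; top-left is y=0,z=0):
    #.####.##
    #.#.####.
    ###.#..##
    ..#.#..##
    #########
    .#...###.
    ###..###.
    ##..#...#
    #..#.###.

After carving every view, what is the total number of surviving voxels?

voxel count = 308

start: 9×9×9 = 729 voxels
carve view 1 (along z, XY-mask fill 55/81): 495 voxels remain
carve view 2 (along x, YZ-mask fill 51/81): 308 voxels remain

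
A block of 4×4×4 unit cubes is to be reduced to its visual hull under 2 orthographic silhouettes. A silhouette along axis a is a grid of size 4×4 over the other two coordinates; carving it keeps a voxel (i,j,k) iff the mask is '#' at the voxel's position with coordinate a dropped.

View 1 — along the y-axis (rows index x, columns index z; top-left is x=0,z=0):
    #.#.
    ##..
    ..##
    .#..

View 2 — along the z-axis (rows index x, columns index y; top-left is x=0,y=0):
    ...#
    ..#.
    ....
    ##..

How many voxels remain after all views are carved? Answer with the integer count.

voxel count = 6

initial block: 4^3 = 64
  1. axis=1 (XZ plane), |mask|=7  ⇒  voxels=28
  2. axis=2 (XY plane), |mask|=4  ⇒  voxels=6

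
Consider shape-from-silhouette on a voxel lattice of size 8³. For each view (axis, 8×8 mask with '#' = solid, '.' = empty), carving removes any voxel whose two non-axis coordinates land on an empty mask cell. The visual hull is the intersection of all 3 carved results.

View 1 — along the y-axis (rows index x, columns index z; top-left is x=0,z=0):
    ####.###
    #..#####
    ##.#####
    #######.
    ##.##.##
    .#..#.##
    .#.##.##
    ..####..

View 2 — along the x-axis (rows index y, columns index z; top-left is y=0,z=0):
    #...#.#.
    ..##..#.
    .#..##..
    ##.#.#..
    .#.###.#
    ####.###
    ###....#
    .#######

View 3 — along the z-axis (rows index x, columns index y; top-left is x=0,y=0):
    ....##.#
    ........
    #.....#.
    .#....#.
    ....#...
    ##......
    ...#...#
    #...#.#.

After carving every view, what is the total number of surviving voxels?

|visual hull| = 48

before carving: 512 voxels (8×8×8)
  1. axis=1 (XZ plane), |mask|=46  ⇒  voxels=368
  2. axis=0 (YZ plane), |mask|=36  ⇒  voxels=208
  3. axis=2 (XY plane), |mask|=15  ⇒  voxels=48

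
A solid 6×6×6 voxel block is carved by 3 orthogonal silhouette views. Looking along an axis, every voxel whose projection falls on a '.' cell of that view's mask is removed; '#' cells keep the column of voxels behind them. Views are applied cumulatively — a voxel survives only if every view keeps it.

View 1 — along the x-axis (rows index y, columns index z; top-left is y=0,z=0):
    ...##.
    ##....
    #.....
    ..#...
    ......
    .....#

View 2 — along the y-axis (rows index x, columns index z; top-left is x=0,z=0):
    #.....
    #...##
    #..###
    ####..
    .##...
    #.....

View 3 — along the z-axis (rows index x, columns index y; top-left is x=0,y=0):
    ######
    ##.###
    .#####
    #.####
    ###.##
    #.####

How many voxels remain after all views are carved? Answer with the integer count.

voxel count = 13

start: 6×6×6 = 216 voxels
[1] x-view keeps 7 columns → grid now 42
[2] y-view keeps 15 columns → grid now 20
[3] z-view keeps 31 columns → grid now 13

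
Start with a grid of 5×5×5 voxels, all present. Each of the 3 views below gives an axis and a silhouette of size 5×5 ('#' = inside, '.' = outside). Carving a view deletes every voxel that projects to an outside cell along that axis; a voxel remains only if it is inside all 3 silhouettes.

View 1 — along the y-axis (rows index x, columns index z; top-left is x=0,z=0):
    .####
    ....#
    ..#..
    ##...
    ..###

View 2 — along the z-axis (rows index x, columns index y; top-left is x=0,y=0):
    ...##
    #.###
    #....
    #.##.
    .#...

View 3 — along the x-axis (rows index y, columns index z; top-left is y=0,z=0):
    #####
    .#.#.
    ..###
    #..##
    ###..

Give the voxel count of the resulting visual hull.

initial block: 5^3 = 125
  1. axis=1 (XZ plane), |mask|=11  ⇒  voxels=55
  2. axis=2 (XY plane), |mask|=11  ⇒  voxels=22
  3. axis=0 (YZ plane), |mask|=16  ⇒  voxels=12

voxel count = 12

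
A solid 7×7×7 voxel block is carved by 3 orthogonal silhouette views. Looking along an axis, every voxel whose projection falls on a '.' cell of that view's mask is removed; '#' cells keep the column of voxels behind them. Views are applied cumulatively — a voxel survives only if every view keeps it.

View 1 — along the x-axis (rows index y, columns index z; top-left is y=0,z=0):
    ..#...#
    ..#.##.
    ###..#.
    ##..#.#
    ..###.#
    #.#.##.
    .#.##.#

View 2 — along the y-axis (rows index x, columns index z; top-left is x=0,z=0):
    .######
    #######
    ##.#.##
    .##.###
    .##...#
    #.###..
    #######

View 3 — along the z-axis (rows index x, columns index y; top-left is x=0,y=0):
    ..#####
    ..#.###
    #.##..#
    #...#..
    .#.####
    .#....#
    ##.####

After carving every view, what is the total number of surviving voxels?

start: 7×7×7 = 343 voxels
step 1: project along x, AND mask (25/49) → |grid| = 175
step 2: project along y, AND mask (37/49) → |grid| = 134
step 3: project along z, AND mask (28/49) → |grid| = 81

|visual hull| = 81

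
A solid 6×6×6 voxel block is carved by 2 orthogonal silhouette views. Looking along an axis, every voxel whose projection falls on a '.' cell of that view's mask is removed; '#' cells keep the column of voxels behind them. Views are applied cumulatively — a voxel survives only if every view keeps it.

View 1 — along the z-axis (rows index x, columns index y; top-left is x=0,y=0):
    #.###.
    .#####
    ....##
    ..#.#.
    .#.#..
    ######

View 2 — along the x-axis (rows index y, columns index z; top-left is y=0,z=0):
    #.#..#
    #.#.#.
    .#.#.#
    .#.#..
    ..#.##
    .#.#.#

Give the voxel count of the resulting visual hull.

before carving: 216 voxels (6×6×6)
[1] z-view keeps 21 columns → grid now 126
[2] x-view keeps 17 columns → grid now 59

59 voxels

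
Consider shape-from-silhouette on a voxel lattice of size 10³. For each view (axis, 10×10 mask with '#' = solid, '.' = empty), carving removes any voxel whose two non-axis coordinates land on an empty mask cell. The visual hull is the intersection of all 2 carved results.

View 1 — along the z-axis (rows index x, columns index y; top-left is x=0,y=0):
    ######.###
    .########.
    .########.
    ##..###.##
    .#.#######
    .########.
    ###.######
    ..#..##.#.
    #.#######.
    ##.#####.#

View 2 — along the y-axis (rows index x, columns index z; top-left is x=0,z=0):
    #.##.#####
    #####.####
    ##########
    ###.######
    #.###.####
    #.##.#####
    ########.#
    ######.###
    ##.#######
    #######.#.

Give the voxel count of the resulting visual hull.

|visual hull| = 668

full grid |V| = 1000
[1] z-view keeps 77 columns → grid now 770
[2] y-view keeps 87 columns → grid now 668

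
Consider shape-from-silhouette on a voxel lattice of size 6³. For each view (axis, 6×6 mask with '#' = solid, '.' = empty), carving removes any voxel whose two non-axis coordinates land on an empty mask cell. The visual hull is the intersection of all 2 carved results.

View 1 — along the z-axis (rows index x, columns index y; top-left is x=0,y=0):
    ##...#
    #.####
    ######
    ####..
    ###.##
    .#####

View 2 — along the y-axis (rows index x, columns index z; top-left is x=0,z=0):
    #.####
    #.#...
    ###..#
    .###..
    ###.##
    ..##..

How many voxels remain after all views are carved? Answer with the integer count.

voxel count = 96

start: 6×6×6 = 216 voxels
  1. axis=2 (XY plane), |mask|=28  ⇒  voxels=168
  2. axis=1 (XZ plane), |mask|=21  ⇒  voxels=96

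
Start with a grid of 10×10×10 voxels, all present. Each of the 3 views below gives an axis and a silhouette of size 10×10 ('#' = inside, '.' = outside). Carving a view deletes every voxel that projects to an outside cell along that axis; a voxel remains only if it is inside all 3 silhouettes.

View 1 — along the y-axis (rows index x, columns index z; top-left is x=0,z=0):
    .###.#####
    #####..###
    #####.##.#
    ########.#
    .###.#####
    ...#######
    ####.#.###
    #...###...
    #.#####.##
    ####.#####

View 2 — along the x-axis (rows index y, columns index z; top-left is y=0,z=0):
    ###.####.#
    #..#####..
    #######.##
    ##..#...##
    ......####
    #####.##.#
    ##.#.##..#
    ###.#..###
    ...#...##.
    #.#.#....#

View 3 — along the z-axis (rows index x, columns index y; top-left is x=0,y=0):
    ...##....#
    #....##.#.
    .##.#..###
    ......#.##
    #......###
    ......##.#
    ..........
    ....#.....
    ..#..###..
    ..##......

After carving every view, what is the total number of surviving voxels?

|visual hull| = 131

initial block: 10^3 = 1000
[1] y-view keeps 77 columns → grid now 770
[2] x-view keeps 60 columns → grid now 460
[3] z-view keeps 30 columns → grid now 131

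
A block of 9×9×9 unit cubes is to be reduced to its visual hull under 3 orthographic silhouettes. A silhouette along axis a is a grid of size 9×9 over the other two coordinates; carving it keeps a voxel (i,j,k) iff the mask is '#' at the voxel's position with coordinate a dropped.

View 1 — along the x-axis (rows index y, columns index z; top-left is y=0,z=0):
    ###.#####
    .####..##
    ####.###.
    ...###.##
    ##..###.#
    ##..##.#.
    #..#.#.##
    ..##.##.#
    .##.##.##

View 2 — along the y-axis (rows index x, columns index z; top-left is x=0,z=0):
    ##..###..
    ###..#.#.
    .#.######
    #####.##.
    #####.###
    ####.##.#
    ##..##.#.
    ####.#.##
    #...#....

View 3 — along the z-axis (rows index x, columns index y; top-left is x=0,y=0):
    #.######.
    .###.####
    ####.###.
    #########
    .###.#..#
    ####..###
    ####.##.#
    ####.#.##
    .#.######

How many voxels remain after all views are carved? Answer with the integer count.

full grid |V| = 729
after view 1 [x-axis, 53 of 81 cells solid] → remaining = 477
after view 2 [y-axis, 53 of 81 cells solid] → remaining = 312
after view 3 [z-axis, 63 of 81 cells solid] → remaining = 244

remaining voxels: 244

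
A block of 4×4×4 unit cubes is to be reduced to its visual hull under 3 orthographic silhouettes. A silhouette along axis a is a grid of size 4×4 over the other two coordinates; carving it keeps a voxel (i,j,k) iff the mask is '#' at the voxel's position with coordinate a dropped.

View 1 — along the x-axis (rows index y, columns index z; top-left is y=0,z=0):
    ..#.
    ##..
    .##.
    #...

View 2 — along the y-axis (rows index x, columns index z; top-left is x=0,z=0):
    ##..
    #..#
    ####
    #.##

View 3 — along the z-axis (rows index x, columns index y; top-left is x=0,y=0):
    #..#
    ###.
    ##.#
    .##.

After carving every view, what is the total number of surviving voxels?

voxel count = 8

start: 4×4×4 = 64 voxels
V1 x: intersect with YZ mask (6 set) -- 24 left
V2 y: intersect with XZ mask (11 set) -- 16 left
V3 z: intersect with XY mask (10 set) -- 8 left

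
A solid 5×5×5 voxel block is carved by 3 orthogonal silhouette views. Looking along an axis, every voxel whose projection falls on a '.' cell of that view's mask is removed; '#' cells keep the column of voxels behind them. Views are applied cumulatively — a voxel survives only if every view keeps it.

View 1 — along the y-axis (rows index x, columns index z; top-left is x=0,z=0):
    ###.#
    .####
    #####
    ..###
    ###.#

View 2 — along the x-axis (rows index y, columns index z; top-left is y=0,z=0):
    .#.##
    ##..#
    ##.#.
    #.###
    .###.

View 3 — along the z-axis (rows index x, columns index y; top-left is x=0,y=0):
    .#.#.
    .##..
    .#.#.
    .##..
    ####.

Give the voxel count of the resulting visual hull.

full grid |V| = 125
step 1: project along y, AND mask (20/25) → |grid| = 100
step 2: project along x, AND mask (16/25) → |grid| = 62
step 3: project along z, AND mask (12/25) → |grid| = 29

|visual hull| = 29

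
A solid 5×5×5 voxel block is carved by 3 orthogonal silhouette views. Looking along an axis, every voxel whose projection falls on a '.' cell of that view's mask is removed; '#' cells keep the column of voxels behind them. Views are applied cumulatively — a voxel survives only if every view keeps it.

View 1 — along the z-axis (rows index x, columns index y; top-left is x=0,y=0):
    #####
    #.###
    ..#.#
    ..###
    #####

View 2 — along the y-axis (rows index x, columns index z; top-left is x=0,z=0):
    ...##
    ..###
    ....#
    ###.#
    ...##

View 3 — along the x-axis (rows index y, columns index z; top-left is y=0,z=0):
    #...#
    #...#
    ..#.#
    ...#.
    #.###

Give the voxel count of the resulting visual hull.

26 voxels

initial block: 5^3 = 125
after view 1 [z-axis, 19 of 25 cells solid] → remaining = 95
after view 2 [y-axis, 12 of 25 cells solid] → remaining = 46
after view 3 [x-axis, 11 of 25 cells solid] → remaining = 26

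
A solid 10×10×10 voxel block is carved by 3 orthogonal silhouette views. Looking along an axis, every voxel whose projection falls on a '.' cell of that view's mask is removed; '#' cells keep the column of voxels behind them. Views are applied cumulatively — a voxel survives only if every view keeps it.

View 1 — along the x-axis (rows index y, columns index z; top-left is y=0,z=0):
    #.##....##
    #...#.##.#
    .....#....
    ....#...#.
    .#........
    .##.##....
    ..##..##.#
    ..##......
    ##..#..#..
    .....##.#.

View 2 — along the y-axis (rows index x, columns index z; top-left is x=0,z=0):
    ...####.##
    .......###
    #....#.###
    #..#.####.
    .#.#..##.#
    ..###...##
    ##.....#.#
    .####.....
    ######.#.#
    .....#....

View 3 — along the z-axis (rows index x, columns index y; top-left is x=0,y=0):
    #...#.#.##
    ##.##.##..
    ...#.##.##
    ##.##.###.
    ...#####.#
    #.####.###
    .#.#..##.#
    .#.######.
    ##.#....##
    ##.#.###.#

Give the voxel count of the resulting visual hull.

start: 10×10×10 = 1000 voxels
carve view 1 (along x, YZ-mask fill 32/100): 320 voxels remain
carve view 2 (along y, XZ-mask fill 47/100): 148 voxels remain
carve view 3 (along z, XY-mask fill 61/100): 91 voxels remain

voxel count = 91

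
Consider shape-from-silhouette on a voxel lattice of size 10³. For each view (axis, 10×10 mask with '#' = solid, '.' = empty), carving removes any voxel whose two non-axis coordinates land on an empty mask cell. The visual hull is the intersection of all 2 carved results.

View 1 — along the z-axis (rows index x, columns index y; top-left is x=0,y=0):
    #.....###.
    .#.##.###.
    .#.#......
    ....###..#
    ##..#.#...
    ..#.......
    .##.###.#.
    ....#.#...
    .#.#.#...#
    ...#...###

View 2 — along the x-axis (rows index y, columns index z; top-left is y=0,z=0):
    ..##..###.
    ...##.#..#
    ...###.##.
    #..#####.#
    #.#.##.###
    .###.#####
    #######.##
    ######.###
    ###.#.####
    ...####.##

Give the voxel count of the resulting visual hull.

258 voxels

full grid |V| = 1000
after view 1 [z-axis, 37 of 100 cells solid] → remaining = 370
after view 2 [x-axis, 68 of 100 cells solid] → remaining = 258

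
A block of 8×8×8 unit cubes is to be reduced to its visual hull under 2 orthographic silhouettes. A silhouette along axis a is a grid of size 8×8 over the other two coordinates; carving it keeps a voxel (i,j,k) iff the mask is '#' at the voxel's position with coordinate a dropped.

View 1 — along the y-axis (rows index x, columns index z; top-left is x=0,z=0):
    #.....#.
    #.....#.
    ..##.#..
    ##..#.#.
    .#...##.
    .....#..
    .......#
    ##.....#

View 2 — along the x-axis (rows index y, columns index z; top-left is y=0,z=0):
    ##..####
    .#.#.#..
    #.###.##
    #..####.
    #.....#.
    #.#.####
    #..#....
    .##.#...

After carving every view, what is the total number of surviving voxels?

full grid |V| = 512
V1 y: intersect with XZ mask (19 set) -- 152 left
V2 x: intersect with YZ mask (33 set) -- 83 left

voxel count = 83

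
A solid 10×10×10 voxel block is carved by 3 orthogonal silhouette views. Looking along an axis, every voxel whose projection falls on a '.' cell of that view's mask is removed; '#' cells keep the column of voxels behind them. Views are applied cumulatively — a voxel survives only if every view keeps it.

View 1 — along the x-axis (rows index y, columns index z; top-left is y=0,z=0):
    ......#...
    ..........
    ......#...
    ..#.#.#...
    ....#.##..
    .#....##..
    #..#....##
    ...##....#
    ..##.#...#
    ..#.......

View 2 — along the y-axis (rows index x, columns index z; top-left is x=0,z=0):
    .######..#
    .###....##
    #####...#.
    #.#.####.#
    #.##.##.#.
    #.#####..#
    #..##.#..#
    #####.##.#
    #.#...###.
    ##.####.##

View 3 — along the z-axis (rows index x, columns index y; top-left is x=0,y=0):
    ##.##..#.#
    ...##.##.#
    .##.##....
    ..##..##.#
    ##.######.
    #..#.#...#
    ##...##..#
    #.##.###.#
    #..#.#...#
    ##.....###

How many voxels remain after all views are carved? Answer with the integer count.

start: 10×10×10 = 1000 voxels
after view 1 [x-axis, 23 of 100 cells solid] → remaining = 230
after view 2 [y-axis, 64 of 100 cells solid] → remaining = 159
after view 3 [z-axis, 53 of 100 cells solid] → remaining = 79

voxel count = 79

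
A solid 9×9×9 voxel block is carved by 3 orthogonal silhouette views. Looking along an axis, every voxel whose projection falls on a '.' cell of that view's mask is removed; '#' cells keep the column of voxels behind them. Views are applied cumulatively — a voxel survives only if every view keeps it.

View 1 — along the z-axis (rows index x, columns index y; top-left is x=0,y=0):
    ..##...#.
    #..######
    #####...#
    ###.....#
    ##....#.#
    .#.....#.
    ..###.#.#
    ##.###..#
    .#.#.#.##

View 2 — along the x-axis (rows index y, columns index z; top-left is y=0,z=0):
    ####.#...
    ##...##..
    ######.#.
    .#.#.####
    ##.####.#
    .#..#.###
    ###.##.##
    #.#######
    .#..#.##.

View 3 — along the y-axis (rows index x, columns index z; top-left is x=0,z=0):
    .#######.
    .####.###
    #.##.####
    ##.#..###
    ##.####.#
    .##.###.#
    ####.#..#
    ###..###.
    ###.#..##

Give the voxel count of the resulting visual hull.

voxel count = 170

full grid |V| = 729
carve view 1 (along z, XY-mask fill 42/81): 378 voxels remain
carve view 2 (along x, YZ-mask fill 53/81): 237 voxels remain
carve view 3 (along y, XZ-mask fill 58/81): 170 voxels remain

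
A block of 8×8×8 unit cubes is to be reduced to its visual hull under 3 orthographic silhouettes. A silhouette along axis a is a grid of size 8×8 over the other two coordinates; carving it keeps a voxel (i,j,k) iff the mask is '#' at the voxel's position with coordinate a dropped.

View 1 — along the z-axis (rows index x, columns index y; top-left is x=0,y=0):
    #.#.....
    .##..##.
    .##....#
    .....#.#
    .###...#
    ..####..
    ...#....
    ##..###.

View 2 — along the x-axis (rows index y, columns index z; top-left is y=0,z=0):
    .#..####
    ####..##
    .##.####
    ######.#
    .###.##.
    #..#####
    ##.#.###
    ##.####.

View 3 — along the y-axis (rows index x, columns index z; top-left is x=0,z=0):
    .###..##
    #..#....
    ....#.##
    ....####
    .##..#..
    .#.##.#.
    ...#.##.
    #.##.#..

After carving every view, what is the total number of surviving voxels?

64 voxels

initial block: 8^3 = 512
step 1: project along z, AND mask (25/64) → |grid| = 200
step 2: project along x, AND mask (47/64) → |grid| = 149
step 3: project along y, AND mask (28/64) → |grid| = 64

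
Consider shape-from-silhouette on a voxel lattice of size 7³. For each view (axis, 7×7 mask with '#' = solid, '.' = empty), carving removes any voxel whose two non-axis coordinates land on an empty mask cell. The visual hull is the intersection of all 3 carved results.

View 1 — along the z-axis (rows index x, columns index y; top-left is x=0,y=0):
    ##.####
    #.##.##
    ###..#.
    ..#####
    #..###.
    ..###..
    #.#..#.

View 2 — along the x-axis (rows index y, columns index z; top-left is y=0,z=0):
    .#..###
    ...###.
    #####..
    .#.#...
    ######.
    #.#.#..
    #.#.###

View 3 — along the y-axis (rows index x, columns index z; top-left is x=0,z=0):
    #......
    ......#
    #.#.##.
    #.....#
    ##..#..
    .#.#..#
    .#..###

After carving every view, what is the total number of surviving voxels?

before carving: 343 voxels (7×7×7)
  1. axis=2 (XY plane), |mask|=30  ⇒  voxels=210
  2. axis=0 (YZ plane), |mask|=28  ⇒  voxels=118
  3. axis=1 (XZ plane), |mask|=18  ⇒  voxels=41

41 voxels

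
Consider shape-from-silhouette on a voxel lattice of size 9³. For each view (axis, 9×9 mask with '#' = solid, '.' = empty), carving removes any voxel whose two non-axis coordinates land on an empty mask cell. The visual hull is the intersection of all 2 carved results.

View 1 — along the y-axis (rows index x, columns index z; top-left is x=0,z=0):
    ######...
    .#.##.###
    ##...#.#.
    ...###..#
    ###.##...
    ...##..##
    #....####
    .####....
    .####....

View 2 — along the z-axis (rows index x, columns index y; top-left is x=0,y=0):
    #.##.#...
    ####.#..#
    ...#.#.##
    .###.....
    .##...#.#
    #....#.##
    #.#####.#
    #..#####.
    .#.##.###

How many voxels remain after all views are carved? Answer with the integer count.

full grid |V| = 729
carve view 1 (along y, XZ-mask fill 42/81): 378 voxels remain
carve view 2 (along z, XY-mask fill 44/81): 207 voxels remain

|visual hull| = 207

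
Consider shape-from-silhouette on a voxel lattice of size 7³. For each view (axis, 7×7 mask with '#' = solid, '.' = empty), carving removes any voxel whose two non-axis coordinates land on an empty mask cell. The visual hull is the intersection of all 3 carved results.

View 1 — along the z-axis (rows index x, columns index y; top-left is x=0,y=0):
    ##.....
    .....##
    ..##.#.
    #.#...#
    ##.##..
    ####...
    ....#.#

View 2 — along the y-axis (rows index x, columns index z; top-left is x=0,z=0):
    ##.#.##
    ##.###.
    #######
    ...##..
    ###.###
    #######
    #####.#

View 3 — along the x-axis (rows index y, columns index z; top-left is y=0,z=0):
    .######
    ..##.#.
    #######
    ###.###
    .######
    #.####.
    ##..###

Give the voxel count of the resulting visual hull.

before carving: 343 voxels (7×7×7)
V1 z: intersect with XY mask (20 set) -- 140 left
V2 y: intersect with XZ mask (38 set) -- 111 left
V3 x: intersect with YZ mask (38 set) -- 86 left

remaining voxels: 86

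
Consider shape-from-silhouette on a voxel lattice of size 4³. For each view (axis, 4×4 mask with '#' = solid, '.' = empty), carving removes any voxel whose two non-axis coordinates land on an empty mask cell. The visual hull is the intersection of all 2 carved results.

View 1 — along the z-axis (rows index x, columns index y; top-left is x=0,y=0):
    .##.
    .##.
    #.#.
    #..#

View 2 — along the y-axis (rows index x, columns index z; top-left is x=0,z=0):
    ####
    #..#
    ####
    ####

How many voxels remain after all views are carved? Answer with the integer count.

start: 4×4×4 = 64 voxels
step 1: project along z, AND mask (8/16) → |grid| = 32
step 2: project along y, AND mask (14/16) → |grid| = 28

remaining voxels: 28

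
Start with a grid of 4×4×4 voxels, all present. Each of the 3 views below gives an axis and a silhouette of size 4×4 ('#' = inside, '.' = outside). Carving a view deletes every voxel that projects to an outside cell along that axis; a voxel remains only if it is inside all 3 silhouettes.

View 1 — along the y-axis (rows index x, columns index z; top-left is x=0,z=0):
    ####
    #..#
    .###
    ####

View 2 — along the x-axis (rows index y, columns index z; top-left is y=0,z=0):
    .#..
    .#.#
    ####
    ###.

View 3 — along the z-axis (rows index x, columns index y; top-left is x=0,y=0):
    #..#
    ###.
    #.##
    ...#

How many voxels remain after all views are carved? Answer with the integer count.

16 voxels

initial block: 4^3 = 64
  1. axis=1 (XZ plane), |mask|=13  ⇒  voxels=52
  2. axis=0 (YZ plane), |mask|=10  ⇒  voxels=32
  3. axis=2 (XY plane), |mask|=9  ⇒  voxels=16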